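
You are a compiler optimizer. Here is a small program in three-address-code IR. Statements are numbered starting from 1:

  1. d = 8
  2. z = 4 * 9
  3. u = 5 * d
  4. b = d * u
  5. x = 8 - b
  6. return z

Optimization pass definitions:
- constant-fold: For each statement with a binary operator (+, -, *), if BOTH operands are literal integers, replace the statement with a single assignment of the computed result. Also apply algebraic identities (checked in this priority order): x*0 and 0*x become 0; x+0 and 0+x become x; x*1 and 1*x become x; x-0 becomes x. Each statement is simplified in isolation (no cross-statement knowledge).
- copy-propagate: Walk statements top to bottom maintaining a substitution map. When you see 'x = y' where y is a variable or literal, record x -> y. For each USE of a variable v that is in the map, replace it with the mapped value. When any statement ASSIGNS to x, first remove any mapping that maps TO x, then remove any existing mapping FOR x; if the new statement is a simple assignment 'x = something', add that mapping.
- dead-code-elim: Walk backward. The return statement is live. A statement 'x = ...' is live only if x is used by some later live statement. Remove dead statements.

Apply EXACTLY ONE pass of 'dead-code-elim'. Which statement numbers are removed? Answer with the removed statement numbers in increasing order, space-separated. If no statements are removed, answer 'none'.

Answer: 1 3 4 5

Derivation:
Backward liveness scan:
Stmt 1 'd = 8': DEAD (d not in live set [])
Stmt 2 'z = 4 * 9': KEEP (z is live); live-in = []
Stmt 3 'u = 5 * d': DEAD (u not in live set ['z'])
Stmt 4 'b = d * u': DEAD (b not in live set ['z'])
Stmt 5 'x = 8 - b': DEAD (x not in live set ['z'])
Stmt 6 'return z': KEEP (return); live-in = ['z']
Removed statement numbers: [1, 3, 4, 5]
Surviving IR:
  z = 4 * 9
  return z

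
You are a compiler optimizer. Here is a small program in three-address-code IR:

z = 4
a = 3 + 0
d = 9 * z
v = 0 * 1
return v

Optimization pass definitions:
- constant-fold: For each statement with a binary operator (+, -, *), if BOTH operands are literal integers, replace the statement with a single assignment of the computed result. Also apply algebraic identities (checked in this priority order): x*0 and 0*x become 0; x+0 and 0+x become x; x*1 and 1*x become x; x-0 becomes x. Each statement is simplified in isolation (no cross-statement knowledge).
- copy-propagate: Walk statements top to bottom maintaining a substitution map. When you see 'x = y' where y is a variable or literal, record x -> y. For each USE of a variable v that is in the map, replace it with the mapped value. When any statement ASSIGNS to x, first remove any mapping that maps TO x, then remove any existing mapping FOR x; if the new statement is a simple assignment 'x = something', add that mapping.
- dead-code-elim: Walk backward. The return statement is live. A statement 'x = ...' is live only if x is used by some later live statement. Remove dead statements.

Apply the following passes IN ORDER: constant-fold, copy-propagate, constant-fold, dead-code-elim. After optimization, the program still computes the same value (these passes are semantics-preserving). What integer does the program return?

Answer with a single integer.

Answer: 0

Derivation:
Initial IR:
  z = 4
  a = 3 + 0
  d = 9 * z
  v = 0 * 1
  return v
After constant-fold (5 stmts):
  z = 4
  a = 3
  d = 9 * z
  v = 0
  return v
After copy-propagate (5 stmts):
  z = 4
  a = 3
  d = 9 * 4
  v = 0
  return 0
After constant-fold (5 stmts):
  z = 4
  a = 3
  d = 36
  v = 0
  return 0
After dead-code-elim (1 stmts):
  return 0
Evaluate:
  z = 4  =>  z = 4
  a = 3 + 0  =>  a = 3
  d = 9 * z  =>  d = 36
  v = 0 * 1  =>  v = 0
  return v = 0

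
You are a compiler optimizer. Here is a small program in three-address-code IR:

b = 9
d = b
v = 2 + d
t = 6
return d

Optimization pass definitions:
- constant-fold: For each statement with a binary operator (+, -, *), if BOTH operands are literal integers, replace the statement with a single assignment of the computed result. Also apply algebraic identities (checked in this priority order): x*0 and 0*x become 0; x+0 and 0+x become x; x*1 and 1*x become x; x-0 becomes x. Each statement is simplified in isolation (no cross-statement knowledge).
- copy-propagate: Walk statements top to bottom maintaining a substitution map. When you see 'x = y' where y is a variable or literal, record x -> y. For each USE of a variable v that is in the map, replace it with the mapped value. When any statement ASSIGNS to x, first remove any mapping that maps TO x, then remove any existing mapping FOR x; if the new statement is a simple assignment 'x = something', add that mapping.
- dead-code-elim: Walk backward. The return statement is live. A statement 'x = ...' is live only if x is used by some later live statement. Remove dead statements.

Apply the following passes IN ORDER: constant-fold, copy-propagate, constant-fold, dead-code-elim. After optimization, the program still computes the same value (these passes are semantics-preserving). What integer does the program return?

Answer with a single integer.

Initial IR:
  b = 9
  d = b
  v = 2 + d
  t = 6
  return d
After constant-fold (5 stmts):
  b = 9
  d = b
  v = 2 + d
  t = 6
  return d
After copy-propagate (5 stmts):
  b = 9
  d = 9
  v = 2 + 9
  t = 6
  return 9
After constant-fold (5 stmts):
  b = 9
  d = 9
  v = 11
  t = 6
  return 9
After dead-code-elim (1 stmts):
  return 9
Evaluate:
  b = 9  =>  b = 9
  d = b  =>  d = 9
  v = 2 + d  =>  v = 11
  t = 6  =>  t = 6
  return d = 9

Answer: 9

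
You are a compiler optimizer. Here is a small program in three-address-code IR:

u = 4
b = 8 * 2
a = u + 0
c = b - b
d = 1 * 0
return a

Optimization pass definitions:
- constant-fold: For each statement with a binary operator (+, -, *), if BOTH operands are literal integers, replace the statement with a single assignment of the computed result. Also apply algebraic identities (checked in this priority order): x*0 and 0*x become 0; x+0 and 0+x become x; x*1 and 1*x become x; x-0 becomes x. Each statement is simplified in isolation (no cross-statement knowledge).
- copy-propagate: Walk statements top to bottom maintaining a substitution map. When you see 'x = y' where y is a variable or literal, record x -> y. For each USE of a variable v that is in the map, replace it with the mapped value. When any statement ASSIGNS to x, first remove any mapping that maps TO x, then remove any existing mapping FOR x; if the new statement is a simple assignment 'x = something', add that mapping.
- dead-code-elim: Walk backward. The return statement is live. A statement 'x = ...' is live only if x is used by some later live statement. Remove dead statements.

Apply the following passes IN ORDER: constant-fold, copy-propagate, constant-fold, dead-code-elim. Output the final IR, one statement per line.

Initial IR:
  u = 4
  b = 8 * 2
  a = u + 0
  c = b - b
  d = 1 * 0
  return a
After constant-fold (6 stmts):
  u = 4
  b = 16
  a = u
  c = b - b
  d = 0
  return a
After copy-propagate (6 stmts):
  u = 4
  b = 16
  a = 4
  c = 16 - 16
  d = 0
  return 4
After constant-fold (6 stmts):
  u = 4
  b = 16
  a = 4
  c = 0
  d = 0
  return 4
After dead-code-elim (1 stmts):
  return 4

Answer: return 4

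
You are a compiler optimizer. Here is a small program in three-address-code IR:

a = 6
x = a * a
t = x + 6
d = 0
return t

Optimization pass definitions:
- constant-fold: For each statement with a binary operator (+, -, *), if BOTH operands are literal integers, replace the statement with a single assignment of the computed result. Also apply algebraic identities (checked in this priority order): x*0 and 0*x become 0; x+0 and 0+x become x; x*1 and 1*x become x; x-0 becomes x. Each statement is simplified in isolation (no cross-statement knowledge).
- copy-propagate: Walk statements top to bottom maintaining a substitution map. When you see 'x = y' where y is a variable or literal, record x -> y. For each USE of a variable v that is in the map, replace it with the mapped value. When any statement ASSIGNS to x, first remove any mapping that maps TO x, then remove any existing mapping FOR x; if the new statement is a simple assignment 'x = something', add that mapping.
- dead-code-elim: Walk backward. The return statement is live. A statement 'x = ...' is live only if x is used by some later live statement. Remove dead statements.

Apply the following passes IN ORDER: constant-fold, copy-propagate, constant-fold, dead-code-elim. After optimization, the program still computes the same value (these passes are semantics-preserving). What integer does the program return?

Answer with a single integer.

Answer: 42

Derivation:
Initial IR:
  a = 6
  x = a * a
  t = x + 6
  d = 0
  return t
After constant-fold (5 stmts):
  a = 6
  x = a * a
  t = x + 6
  d = 0
  return t
After copy-propagate (5 stmts):
  a = 6
  x = 6 * 6
  t = x + 6
  d = 0
  return t
After constant-fold (5 stmts):
  a = 6
  x = 36
  t = x + 6
  d = 0
  return t
After dead-code-elim (3 stmts):
  x = 36
  t = x + 6
  return t
Evaluate:
  a = 6  =>  a = 6
  x = a * a  =>  x = 36
  t = x + 6  =>  t = 42
  d = 0  =>  d = 0
  return t = 42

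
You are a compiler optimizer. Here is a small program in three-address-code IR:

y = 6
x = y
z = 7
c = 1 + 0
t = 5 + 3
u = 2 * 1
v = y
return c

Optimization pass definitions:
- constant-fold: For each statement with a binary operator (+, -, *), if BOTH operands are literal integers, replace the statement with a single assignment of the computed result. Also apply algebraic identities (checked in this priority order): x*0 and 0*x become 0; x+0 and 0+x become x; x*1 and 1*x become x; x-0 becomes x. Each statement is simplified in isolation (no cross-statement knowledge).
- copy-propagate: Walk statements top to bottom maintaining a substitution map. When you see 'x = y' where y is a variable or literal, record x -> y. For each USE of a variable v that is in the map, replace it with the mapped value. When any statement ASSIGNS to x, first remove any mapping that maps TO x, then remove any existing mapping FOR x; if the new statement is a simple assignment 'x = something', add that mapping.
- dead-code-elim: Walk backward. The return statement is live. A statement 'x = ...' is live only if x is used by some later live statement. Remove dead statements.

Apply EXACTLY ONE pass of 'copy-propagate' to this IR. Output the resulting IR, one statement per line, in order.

Applying copy-propagate statement-by-statement:
  [1] y = 6  (unchanged)
  [2] x = y  -> x = 6
  [3] z = 7  (unchanged)
  [4] c = 1 + 0  (unchanged)
  [5] t = 5 + 3  (unchanged)
  [6] u = 2 * 1  (unchanged)
  [7] v = y  -> v = 6
  [8] return c  (unchanged)
Result (8 stmts):
  y = 6
  x = 6
  z = 7
  c = 1 + 0
  t = 5 + 3
  u = 2 * 1
  v = 6
  return c

Answer: y = 6
x = 6
z = 7
c = 1 + 0
t = 5 + 3
u = 2 * 1
v = 6
return c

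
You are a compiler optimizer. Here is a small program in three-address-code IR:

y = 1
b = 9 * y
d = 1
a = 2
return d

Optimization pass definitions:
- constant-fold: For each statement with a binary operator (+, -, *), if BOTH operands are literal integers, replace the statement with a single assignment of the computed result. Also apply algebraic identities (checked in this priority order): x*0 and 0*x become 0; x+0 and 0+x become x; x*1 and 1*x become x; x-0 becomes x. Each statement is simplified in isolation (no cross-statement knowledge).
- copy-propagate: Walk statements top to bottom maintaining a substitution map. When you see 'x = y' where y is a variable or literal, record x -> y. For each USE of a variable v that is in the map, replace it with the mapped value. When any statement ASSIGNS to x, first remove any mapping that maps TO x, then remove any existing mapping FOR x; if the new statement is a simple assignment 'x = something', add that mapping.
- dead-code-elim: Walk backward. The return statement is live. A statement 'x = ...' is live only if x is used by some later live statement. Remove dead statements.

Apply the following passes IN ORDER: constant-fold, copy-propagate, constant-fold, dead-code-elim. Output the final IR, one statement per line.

Answer: return 1

Derivation:
Initial IR:
  y = 1
  b = 9 * y
  d = 1
  a = 2
  return d
After constant-fold (5 stmts):
  y = 1
  b = 9 * y
  d = 1
  a = 2
  return d
After copy-propagate (5 stmts):
  y = 1
  b = 9 * 1
  d = 1
  a = 2
  return 1
After constant-fold (5 stmts):
  y = 1
  b = 9
  d = 1
  a = 2
  return 1
After dead-code-elim (1 stmts):
  return 1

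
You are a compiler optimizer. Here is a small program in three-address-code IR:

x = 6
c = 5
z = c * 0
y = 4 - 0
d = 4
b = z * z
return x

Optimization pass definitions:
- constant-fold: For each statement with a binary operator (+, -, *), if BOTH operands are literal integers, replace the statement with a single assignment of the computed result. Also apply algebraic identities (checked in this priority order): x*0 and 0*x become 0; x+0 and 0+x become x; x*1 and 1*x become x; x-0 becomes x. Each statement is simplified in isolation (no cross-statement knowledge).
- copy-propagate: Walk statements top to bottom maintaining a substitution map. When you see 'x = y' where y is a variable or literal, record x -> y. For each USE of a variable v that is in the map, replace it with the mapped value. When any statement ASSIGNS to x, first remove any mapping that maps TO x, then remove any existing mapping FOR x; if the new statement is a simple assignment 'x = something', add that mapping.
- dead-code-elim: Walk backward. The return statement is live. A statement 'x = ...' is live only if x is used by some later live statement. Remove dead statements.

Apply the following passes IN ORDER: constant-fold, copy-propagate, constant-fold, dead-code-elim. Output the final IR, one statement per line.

Answer: return 6

Derivation:
Initial IR:
  x = 6
  c = 5
  z = c * 0
  y = 4 - 0
  d = 4
  b = z * z
  return x
After constant-fold (7 stmts):
  x = 6
  c = 5
  z = 0
  y = 4
  d = 4
  b = z * z
  return x
After copy-propagate (7 stmts):
  x = 6
  c = 5
  z = 0
  y = 4
  d = 4
  b = 0 * 0
  return 6
After constant-fold (7 stmts):
  x = 6
  c = 5
  z = 0
  y = 4
  d = 4
  b = 0
  return 6
After dead-code-elim (1 stmts):
  return 6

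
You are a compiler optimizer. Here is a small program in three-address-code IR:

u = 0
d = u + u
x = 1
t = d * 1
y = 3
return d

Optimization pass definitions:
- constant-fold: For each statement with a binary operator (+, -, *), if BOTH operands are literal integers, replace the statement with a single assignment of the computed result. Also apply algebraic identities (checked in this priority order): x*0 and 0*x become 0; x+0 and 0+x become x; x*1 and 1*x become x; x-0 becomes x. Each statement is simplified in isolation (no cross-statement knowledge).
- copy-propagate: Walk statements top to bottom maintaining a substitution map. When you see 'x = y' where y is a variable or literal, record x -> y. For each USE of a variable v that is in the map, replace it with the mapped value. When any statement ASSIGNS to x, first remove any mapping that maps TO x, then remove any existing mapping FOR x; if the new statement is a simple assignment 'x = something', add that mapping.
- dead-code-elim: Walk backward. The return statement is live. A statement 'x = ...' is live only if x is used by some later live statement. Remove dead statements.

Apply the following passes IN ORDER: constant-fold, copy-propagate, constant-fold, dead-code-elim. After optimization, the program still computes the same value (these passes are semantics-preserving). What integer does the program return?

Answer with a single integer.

Answer: 0

Derivation:
Initial IR:
  u = 0
  d = u + u
  x = 1
  t = d * 1
  y = 3
  return d
After constant-fold (6 stmts):
  u = 0
  d = u + u
  x = 1
  t = d
  y = 3
  return d
After copy-propagate (6 stmts):
  u = 0
  d = 0 + 0
  x = 1
  t = d
  y = 3
  return d
After constant-fold (6 stmts):
  u = 0
  d = 0
  x = 1
  t = d
  y = 3
  return d
After dead-code-elim (2 stmts):
  d = 0
  return d
Evaluate:
  u = 0  =>  u = 0
  d = u + u  =>  d = 0
  x = 1  =>  x = 1
  t = d * 1  =>  t = 0
  y = 3  =>  y = 3
  return d = 0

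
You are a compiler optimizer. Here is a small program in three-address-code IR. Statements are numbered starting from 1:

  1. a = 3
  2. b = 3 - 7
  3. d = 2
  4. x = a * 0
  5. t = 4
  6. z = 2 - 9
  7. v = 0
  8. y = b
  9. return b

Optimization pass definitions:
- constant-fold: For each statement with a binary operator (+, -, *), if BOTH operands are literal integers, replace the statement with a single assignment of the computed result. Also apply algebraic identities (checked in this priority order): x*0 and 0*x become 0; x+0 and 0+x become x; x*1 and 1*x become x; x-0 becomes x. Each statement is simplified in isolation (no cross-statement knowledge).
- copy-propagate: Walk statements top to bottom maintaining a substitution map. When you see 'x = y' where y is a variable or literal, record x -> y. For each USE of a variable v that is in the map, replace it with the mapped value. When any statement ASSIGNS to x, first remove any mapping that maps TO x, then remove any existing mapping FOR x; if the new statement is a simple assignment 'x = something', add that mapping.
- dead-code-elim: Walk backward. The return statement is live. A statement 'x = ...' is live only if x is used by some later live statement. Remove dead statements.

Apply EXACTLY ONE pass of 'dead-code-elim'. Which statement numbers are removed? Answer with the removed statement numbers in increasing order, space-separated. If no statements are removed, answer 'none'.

Backward liveness scan:
Stmt 1 'a = 3': DEAD (a not in live set [])
Stmt 2 'b = 3 - 7': KEEP (b is live); live-in = []
Stmt 3 'd = 2': DEAD (d not in live set ['b'])
Stmt 4 'x = a * 0': DEAD (x not in live set ['b'])
Stmt 5 't = 4': DEAD (t not in live set ['b'])
Stmt 6 'z = 2 - 9': DEAD (z not in live set ['b'])
Stmt 7 'v = 0': DEAD (v not in live set ['b'])
Stmt 8 'y = b': DEAD (y not in live set ['b'])
Stmt 9 'return b': KEEP (return); live-in = ['b']
Removed statement numbers: [1, 3, 4, 5, 6, 7, 8]
Surviving IR:
  b = 3 - 7
  return b

Answer: 1 3 4 5 6 7 8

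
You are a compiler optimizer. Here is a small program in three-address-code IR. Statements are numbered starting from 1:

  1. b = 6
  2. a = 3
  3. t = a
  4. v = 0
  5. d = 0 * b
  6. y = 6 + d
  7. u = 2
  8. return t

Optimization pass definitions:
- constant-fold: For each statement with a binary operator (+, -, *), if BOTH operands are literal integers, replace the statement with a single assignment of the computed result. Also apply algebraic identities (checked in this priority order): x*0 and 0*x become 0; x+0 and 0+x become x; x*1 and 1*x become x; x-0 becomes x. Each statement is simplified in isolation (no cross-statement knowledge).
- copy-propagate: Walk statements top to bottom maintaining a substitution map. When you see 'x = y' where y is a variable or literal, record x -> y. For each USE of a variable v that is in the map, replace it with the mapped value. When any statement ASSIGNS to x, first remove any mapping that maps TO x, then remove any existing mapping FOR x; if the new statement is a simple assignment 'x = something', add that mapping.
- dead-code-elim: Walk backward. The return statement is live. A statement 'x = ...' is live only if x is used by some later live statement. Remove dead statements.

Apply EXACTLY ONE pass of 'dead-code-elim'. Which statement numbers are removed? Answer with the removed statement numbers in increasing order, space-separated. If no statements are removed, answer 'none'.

Backward liveness scan:
Stmt 1 'b = 6': DEAD (b not in live set [])
Stmt 2 'a = 3': KEEP (a is live); live-in = []
Stmt 3 't = a': KEEP (t is live); live-in = ['a']
Stmt 4 'v = 0': DEAD (v not in live set ['t'])
Stmt 5 'd = 0 * b': DEAD (d not in live set ['t'])
Stmt 6 'y = 6 + d': DEAD (y not in live set ['t'])
Stmt 7 'u = 2': DEAD (u not in live set ['t'])
Stmt 8 'return t': KEEP (return); live-in = ['t']
Removed statement numbers: [1, 4, 5, 6, 7]
Surviving IR:
  a = 3
  t = a
  return t

Answer: 1 4 5 6 7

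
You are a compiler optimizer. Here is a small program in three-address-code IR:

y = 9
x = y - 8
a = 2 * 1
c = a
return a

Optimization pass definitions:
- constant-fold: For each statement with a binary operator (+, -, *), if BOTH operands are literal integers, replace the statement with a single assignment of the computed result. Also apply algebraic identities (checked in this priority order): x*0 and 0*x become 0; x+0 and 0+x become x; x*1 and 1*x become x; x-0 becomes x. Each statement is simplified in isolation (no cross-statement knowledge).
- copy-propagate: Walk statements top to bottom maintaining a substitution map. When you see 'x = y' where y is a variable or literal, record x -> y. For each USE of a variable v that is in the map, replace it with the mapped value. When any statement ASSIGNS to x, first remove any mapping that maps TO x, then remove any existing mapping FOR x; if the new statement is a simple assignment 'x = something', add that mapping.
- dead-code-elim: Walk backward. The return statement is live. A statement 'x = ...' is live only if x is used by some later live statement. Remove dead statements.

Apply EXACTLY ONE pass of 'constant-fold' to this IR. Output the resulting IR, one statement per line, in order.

Answer: y = 9
x = y - 8
a = 2
c = a
return a

Derivation:
Applying constant-fold statement-by-statement:
  [1] y = 9  (unchanged)
  [2] x = y - 8  (unchanged)
  [3] a = 2 * 1  -> a = 2
  [4] c = a  (unchanged)
  [5] return a  (unchanged)
Result (5 stmts):
  y = 9
  x = y - 8
  a = 2
  c = a
  return a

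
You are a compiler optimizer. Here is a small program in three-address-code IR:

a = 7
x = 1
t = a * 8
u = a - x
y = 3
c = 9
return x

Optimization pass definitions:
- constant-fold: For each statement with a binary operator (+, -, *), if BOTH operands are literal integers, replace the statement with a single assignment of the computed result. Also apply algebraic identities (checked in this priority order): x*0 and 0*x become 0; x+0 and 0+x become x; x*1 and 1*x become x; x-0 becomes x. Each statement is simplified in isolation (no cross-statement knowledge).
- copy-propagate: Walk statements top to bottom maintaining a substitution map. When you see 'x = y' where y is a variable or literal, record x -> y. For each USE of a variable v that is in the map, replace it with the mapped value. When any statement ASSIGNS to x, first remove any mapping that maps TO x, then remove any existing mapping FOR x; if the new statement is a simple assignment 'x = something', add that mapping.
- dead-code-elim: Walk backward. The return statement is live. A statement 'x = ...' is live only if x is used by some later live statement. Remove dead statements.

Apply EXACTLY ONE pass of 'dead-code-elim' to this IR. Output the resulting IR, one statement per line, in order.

Applying dead-code-elim statement-by-statement:
  [7] return x  -> KEEP (return); live=['x']
  [6] c = 9  -> DEAD (c not live)
  [5] y = 3  -> DEAD (y not live)
  [4] u = a - x  -> DEAD (u not live)
  [3] t = a * 8  -> DEAD (t not live)
  [2] x = 1  -> KEEP; live=[]
  [1] a = 7  -> DEAD (a not live)
Result (2 stmts):
  x = 1
  return x

Answer: x = 1
return x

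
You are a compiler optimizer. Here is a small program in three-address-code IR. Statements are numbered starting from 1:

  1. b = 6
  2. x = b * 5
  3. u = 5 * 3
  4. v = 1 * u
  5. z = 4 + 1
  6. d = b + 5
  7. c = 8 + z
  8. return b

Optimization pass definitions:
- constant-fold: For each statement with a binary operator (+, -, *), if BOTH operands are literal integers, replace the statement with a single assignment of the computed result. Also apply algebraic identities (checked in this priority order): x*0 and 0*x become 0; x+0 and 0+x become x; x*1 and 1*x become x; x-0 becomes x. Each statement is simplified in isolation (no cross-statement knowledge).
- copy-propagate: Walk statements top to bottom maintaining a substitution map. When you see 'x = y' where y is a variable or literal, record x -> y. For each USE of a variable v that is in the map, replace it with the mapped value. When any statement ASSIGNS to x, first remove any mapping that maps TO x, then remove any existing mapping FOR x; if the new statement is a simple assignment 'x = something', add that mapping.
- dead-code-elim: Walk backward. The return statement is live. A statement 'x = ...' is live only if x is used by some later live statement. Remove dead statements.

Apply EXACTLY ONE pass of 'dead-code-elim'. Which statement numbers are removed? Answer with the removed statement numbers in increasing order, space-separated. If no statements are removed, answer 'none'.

Backward liveness scan:
Stmt 1 'b = 6': KEEP (b is live); live-in = []
Stmt 2 'x = b * 5': DEAD (x not in live set ['b'])
Stmt 3 'u = 5 * 3': DEAD (u not in live set ['b'])
Stmt 4 'v = 1 * u': DEAD (v not in live set ['b'])
Stmt 5 'z = 4 + 1': DEAD (z not in live set ['b'])
Stmt 6 'd = b + 5': DEAD (d not in live set ['b'])
Stmt 7 'c = 8 + z': DEAD (c not in live set ['b'])
Stmt 8 'return b': KEEP (return); live-in = ['b']
Removed statement numbers: [2, 3, 4, 5, 6, 7]
Surviving IR:
  b = 6
  return b

Answer: 2 3 4 5 6 7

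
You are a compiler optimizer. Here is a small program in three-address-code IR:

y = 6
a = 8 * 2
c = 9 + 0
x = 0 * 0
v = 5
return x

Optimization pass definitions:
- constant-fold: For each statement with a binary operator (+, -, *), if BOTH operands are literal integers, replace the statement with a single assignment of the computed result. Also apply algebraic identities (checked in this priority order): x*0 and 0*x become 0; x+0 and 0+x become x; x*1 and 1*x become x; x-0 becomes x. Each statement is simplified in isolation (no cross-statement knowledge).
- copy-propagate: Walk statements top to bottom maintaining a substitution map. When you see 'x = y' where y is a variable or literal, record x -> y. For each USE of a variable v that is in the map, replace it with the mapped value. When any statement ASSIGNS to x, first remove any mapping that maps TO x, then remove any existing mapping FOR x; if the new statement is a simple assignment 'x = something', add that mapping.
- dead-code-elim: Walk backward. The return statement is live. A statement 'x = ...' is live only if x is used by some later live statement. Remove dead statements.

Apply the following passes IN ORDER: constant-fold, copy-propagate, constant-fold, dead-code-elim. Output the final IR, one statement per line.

Answer: return 0

Derivation:
Initial IR:
  y = 6
  a = 8 * 2
  c = 9 + 0
  x = 0 * 0
  v = 5
  return x
After constant-fold (6 stmts):
  y = 6
  a = 16
  c = 9
  x = 0
  v = 5
  return x
After copy-propagate (6 stmts):
  y = 6
  a = 16
  c = 9
  x = 0
  v = 5
  return 0
After constant-fold (6 stmts):
  y = 6
  a = 16
  c = 9
  x = 0
  v = 5
  return 0
After dead-code-elim (1 stmts):
  return 0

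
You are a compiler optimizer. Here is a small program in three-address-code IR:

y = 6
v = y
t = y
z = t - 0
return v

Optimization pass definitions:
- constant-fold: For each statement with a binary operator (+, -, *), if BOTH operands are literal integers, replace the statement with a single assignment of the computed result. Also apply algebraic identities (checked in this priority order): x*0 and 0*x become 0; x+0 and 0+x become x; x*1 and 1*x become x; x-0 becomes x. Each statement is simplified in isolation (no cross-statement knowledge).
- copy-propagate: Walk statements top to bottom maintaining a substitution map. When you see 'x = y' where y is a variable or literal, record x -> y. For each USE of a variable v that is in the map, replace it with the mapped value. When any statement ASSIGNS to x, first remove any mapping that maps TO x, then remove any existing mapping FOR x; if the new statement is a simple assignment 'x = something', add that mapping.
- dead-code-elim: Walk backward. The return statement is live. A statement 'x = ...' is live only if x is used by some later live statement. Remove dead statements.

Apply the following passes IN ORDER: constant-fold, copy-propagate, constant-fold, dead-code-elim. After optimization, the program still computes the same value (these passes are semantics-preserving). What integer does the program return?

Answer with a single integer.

Answer: 6

Derivation:
Initial IR:
  y = 6
  v = y
  t = y
  z = t - 0
  return v
After constant-fold (5 stmts):
  y = 6
  v = y
  t = y
  z = t
  return v
After copy-propagate (5 stmts):
  y = 6
  v = 6
  t = 6
  z = 6
  return 6
After constant-fold (5 stmts):
  y = 6
  v = 6
  t = 6
  z = 6
  return 6
After dead-code-elim (1 stmts):
  return 6
Evaluate:
  y = 6  =>  y = 6
  v = y  =>  v = 6
  t = y  =>  t = 6
  z = t - 0  =>  z = 6
  return v = 6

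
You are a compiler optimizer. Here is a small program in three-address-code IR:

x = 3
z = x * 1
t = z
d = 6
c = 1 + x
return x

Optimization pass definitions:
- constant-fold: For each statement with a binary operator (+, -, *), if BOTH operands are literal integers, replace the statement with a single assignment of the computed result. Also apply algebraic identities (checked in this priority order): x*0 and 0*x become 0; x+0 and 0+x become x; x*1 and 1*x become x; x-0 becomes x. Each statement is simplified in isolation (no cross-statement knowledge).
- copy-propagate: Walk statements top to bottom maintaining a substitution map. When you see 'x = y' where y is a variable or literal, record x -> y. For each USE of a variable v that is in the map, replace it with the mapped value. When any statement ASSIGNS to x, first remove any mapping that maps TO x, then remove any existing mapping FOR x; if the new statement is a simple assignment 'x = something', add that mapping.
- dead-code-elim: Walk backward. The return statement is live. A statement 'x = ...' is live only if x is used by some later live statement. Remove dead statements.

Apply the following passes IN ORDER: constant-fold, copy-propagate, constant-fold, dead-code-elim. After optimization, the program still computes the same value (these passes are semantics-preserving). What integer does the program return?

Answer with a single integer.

Answer: 3

Derivation:
Initial IR:
  x = 3
  z = x * 1
  t = z
  d = 6
  c = 1 + x
  return x
After constant-fold (6 stmts):
  x = 3
  z = x
  t = z
  d = 6
  c = 1 + x
  return x
After copy-propagate (6 stmts):
  x = 3
  z = 3
  t = 3
  d = 6
  c = 1 + 3
  return 3
After constant-fold (6 stmts):
  x = 3
  z = 3
  t = 3
  d = 6
  c = 4
  return 3
After dead-code-elim (1 stmts):
  return 3
Evaluate:
  x = 3  =>  x = 3
  z = x * 1  =>  z = 3
  t = z  =>  t = 3
  d = 6  =>  d = 6
  c = 1 + x  =>  c = 4
  return x = 3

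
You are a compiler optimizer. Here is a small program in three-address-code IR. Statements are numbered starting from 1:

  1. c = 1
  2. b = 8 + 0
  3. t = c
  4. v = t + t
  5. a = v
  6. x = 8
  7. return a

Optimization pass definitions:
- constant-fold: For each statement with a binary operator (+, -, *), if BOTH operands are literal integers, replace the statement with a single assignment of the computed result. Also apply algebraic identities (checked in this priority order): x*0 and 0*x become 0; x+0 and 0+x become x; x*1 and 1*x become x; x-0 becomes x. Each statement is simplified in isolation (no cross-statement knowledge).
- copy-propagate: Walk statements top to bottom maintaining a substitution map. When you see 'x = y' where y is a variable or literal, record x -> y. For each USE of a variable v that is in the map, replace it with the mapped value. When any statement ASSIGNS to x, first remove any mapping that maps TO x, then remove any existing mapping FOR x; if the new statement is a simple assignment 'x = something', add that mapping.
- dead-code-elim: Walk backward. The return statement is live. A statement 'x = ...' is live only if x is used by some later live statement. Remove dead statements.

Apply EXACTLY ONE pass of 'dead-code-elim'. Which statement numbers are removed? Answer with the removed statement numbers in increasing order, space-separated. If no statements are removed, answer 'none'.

Answer: 2 6

Derivation:
Backward liveness scan:
Stmt 1 'c = 1': KEEP (c is live); live-in = []
Stmt 2 'b = 8 + 0': DEAD (b not in live set ['c'])
Stmt 3 't = c': KEEP (t is live); live-in = ['c']
Stmt 4 'v = t + t': KEEP (v is live); live-in = ['t']
Stmt 5 'a = v': KEEP (a is live); live-in = ['v']
Stmt 6 'x = 8': DEAD (x not in live set ['a'])
Stmt 7 'return a': KEEP (return); live-in = ['a']
Removed statement numbers: [2, 6]
Surviving IR:
  c = 1
  t = c
  v = t + t
  a = v
  return a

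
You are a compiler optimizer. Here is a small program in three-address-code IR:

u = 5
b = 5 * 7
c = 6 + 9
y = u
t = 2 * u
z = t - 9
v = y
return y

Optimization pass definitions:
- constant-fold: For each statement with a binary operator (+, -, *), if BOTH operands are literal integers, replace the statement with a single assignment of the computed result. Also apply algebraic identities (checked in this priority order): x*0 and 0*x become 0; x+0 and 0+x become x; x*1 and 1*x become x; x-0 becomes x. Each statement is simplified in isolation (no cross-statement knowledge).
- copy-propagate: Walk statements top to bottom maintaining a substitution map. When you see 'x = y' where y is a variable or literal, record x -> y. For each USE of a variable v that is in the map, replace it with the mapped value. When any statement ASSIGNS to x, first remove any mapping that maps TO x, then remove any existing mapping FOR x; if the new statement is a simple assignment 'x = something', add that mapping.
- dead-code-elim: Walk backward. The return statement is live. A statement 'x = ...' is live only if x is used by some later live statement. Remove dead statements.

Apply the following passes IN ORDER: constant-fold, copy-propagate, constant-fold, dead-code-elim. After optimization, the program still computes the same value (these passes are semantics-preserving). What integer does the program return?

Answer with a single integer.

Answer: 5

Derivation:
Initial IR:
  u = 5
  b = 5 * 7
  c = 6 + 9
  y = u
  t = 2 * u
  z = t - 9
  v = y
  return y
After constant-fold (8 stmts):
  u = 5
  b = 35
  c = 15
  y = u
  t = 2 * u
  z = t - 9
  v = y
  return y
After copy-propagate (8 stmts):
  u = 5
  b = 35
  c = 15
  y = 5
  t = 2 * 5
  z = t - 9
  v = 5
  return 5
After constant-fold (8 stmts):
  u = 5
  b = 35
  c = 15
  y = 5
  t = 10
  z = t - 9
  v = 5
  return 5
After dead-code-elim (1 stmts):
  return 5
Evaluate:
  u = 5  =>  u = 5
  b = 5 * 7  =>  b = 35
  c = 6 + 9  =>  c = 15
  y = u  =>  y = 5
  t = 2 * u  =>  t = 10
  z = t - 9  =>  z = 1
  v = y  =>  v = 5
  return y = 5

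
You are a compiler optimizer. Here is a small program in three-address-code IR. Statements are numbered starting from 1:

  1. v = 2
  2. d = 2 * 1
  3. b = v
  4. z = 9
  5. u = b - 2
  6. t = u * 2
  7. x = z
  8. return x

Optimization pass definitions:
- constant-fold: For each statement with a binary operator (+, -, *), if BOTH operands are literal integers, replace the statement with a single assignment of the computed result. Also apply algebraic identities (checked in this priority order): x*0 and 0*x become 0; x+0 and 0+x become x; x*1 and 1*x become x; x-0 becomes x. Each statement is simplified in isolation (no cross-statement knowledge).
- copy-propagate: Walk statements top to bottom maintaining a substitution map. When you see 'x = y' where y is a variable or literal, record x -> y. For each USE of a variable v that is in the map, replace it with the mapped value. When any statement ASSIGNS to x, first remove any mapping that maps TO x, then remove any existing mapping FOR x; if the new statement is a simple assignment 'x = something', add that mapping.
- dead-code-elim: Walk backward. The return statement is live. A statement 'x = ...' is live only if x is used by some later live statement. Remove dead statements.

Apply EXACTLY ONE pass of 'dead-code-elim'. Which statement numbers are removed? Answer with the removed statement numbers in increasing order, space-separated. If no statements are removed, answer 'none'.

Answer: 1 2 3 5 6

Derivation:
Backward liveness scan:
Stmt 1 'v = 2': DEAD (v not in live set [])
Stmt 2 'd = 2 * 1': DEAD (d not in live set [])
Stmt 3 'b = v': DEAD (b not in live set [])
Stmt 4 'z = 9': KEEP (z is live); live-in = []
Stmt 5 'u = b - 2': DEAD (u not in live set ['z'])
Stmt 6 't = u * 2': DEAD (t not in live set ['z'])
Stmt 7 'x = z': KEEP (x is live); live-in = ['z']
Stmt 8 'return x': KEEP (return); live-in = ['x']
Removed statement numbers: [1, 2, 3, 5, 6]
Surviving IR:
  z = 9
  x = z
  return x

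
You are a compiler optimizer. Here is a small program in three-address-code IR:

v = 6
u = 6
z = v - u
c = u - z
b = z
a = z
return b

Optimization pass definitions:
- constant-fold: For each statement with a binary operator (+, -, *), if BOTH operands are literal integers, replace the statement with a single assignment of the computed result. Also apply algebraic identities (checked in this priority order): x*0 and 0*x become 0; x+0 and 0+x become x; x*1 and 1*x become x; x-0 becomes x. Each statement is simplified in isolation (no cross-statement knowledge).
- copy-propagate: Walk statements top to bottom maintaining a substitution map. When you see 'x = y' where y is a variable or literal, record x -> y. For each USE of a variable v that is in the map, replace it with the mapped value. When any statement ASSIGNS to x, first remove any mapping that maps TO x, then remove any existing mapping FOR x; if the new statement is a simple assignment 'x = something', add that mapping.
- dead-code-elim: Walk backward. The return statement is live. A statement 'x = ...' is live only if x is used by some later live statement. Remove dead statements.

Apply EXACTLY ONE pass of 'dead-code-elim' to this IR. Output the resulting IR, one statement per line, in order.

Answer: v = 6
u = 6
z = v - u
b = z
return b

Derivation:
Applying dead-code-elim statement-by-statement:
  [7] return b  -> KEEP (return); live=['b']
  [6] a = z  -> DEAD (a not live)
  [5] b = z  -> KEEP; live=['z']
  [4] c = u - z  -> DEAD (c not live)
  [3] z = v - u  -> KEEP; live=['u', 'v']
  [2] u = 6  -> KEEP; live=['v']
  [1] v = 6  -> KEEP; live=[]
Result (5 stmts):
  v = 6
  u = 6
  z = v - u
  b = z
  return b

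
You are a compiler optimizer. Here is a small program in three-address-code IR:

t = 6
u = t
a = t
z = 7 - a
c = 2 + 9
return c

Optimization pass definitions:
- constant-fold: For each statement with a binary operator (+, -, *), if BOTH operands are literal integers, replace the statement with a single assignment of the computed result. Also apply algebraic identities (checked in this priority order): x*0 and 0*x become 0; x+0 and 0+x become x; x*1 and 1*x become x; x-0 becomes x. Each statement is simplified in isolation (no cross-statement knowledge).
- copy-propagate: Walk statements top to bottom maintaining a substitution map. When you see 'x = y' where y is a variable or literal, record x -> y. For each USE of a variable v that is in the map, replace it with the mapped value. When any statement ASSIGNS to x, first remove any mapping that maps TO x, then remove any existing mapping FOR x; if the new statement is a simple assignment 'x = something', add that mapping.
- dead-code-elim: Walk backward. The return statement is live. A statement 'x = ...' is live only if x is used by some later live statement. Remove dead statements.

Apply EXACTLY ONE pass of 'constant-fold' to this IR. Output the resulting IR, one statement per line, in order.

Applying constant-fold statement-by-statement:
  [1] t = 6  (unchanged)
  [2] u = t  (unchanged)
  [3] a = t  (unchanged)
  [4] z = 7 - a  (unchanged)
  [5] c = 2 + 9  -> c = 11
  [6] return c  (unchanged)
Result (6 stmts):
  t = 6
  u = t
  a = t
  z = 7 - a
  c = 11
  return c

Answer: t = 6
u = t
a = t
z = 7 - a
c = 11
return c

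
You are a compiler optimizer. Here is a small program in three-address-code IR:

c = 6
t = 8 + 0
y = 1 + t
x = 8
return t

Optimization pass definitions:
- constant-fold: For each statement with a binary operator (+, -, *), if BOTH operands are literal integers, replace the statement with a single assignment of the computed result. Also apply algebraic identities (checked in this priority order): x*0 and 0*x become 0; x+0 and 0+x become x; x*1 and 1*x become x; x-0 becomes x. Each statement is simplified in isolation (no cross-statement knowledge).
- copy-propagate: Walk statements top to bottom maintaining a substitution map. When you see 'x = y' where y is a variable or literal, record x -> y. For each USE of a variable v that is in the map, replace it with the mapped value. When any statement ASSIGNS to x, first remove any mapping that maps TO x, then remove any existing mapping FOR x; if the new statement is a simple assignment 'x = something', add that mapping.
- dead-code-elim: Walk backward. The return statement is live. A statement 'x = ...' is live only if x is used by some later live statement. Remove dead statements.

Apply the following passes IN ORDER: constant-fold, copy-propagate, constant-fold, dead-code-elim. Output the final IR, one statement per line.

Answer: return 8

Derivation:
Initial IR:
  c = 6
  t = 8 + 0
  y = 1 + t
  x = 8
  return t
After constant-fold (5 stmts):
  c = 6
  t = 8
  y = 1 + t
  x = 8
  return t
After copy-propagate (5 stmts):
  c = 6
  t = 8
  y = 1 + 8
  x = 8
  return 8
After constant-fold (5 stmts):
  c = 6
  t = 8
  y = 9
  x = 8
  return 8
After dead-code-elim (1 stmts):
  return 8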